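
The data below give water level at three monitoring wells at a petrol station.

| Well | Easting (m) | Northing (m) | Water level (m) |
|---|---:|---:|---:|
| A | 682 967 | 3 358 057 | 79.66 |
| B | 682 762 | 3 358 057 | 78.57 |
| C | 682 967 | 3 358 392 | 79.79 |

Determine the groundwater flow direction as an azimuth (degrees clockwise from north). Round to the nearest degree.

∂h/∂x = (78.57 − 79.66) / (682762 − 682967) = +0.005317
∂h/∂y = (79.79 − 79.66) / (3358392 − 3358057) = +0.0003881
Flow direction (−∇h) has components (-0.005317 E, -0.0003881 N).
Azimuth = atan2(E, N) = atan2(-0.005317, -0.0003881) = 265.8° ≈ 266°.

266°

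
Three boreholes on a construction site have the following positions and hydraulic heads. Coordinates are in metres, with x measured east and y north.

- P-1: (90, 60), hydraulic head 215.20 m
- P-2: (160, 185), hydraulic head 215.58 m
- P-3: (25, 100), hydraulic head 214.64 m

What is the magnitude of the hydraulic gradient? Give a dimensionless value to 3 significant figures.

Taking P-1 as reference: P-2−P-1 = (70, 125, +0.38); P-3−P-1 = (-65, 40, -0.56).
Determinant of the coordinate differences = 70·40 − (-65)·125 = 10925.
∂h/∂x = [(+0.38)·40 − (-0.56)·125] / 10925 = +0.007799
∂h/∂y = [70·(-0.56) − (-65)·(+0.38)] / 10925 = -0.001327
|∇h| = √(0.007799² + -0.001327²) = 0.007911

0.00791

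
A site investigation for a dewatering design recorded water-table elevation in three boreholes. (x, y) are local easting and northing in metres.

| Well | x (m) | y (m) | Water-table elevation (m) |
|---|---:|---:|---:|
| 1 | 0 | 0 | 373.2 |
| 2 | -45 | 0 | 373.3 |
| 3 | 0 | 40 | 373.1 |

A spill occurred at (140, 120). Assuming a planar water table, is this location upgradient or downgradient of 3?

∂h/∂x = (373.3 − 373.2) / (-45 − 0) = -0.002222
∂h/∂y = (373.1 − 373.2) / (40 − 0) = -0.002500
Head at (140, 120) = 373.2 + (-0.002222)·(140) + (-0.002500)·(120) = 372.59 m.
That is lower than the 373.1 m at 3, so the point is downgradient.

downgradient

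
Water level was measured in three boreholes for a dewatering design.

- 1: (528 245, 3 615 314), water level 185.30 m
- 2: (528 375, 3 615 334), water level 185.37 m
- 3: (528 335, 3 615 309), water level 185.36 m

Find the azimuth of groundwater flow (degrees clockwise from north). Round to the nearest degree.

314°

Three-point gradient (reference 1): Δ to 2 = (130, 20, +0.07), Δ to 3 = (90, -5, +0.06).
∂h/∂x = +0.0006327, ∂h/∂y = -0.0006122 (det = -2450).
Flow direction (−∇h) has components (-0.0006327 E, +0.0006122 N).
Azimuth = atan2(E, N) = atan2(-0.0006327, +0.0006122) = 314.1° ≈ 314°.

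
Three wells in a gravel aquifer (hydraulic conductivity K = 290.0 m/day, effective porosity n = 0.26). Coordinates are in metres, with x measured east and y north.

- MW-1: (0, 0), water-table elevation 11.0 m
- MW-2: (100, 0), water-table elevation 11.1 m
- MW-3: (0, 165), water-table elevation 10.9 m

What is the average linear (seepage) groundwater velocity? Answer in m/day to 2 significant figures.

∂h/∂x = (11.1 − 11.0) / (100 − 0) = +0.0010000
∂h/∂y = (10.9 − 11.0) / (165 − 0) = -0.0006061
|∇h| = √(0.0010000² + -0.0006061²) = 0.001169
Seepage velocity v = K·i/n = 290.0 × 0.001169 / 0.26 = 1.304 m/day.

1.3 m/day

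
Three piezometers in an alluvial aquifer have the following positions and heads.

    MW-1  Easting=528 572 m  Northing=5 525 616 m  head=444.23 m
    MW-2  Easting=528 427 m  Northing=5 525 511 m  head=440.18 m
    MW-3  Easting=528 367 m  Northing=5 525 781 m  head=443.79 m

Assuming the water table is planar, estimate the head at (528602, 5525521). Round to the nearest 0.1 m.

443.1 m

With h = a·x + b·y + c and MW-1 as origin, the differences give:
  (-145)·a + (-105)·b = -4.05
  (-205)·a + 165·b = -0.44
Eliminate b (×165 and ×(-105), subtract): -45450·a = -714.450 → a = ∂h/∂x = +0.01572
Back-substitute: b = ∂h/∂y = +0.01686.
h(528602, 5525521) = 444.23 + (+0.01572)·(30) + (+0.01686)·(-95) = 444.23 +0.472 -1.602 = 443.100 m.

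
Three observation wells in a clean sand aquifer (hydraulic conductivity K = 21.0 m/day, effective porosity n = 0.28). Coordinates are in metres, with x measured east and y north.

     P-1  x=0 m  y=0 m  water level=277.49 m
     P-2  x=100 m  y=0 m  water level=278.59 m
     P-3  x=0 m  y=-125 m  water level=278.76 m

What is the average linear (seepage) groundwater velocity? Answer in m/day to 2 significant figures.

1.1 m/day

∂h/∂x = (278.59 − 277.49) / (100 − 0) = +0.01100
∂h/∂y = (278.76 − 277.49) / (-125 − 0) = -0.01016
|∇h| = √(0.01100² + -0.01016²) = 0.01497
Seepage velocity v = K·i/n = 21.0 × 0.01497 / 0.28 = 1.123 m/day.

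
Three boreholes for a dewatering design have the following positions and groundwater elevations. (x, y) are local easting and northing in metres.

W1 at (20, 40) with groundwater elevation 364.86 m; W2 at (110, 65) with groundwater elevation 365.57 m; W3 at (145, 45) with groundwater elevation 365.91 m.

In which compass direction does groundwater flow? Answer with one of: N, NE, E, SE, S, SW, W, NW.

W

Taking W1 as reference: W2−W1 = (90, 25, +0.71); W3−W1 = (125, 5, +1.05).
Solve a·Δx + b·Δy = Δh: det = 90·5 − 125·25 = -2675.
∂h/∂x = [(+0.71)·5 − (+1.05)·25] / -2675 = +0.008486
∂h/∂y = [90·(+1.05) − 125·(+0.71)] / -2675 = -0.002150
Flow = −∇h = (-0.008486 east, +0.002150 north), which points west.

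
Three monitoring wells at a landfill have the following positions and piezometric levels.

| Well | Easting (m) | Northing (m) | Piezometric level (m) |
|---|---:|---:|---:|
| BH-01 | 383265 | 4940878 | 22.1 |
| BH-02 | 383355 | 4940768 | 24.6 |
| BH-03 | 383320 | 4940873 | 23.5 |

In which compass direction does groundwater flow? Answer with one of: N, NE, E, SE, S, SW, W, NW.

Three-point gradient (reference BH-01): Δ to BH-02 = (90, -110, +2.5), Δ to BH-03 = (55, -5, +1.4).
∂h/∂x = +0.02527, ∂h/∂y = -0.002054 (det = 5600).
Flow = −∇h = (-0.02527 east, +0.002054 north), which points west.

W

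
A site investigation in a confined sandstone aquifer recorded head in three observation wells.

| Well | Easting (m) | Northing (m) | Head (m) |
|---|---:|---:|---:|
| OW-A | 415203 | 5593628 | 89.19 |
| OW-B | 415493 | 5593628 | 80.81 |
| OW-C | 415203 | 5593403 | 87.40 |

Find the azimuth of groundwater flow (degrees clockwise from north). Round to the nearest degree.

105°

∂h/∂x = (80.81 − 89.19) / (415493 − 415203) = -0.02890
∂h/∂y = (87.40 − 89.19) / (5593403 − 5593628) = +0.007956
Flow direction (−∇h) has components (+0.02890 E, -0.007956 N).
Azimuth = atan2(E, N) = atan2(+0.02890, -0.007956) = 105.4° ≈ 105°.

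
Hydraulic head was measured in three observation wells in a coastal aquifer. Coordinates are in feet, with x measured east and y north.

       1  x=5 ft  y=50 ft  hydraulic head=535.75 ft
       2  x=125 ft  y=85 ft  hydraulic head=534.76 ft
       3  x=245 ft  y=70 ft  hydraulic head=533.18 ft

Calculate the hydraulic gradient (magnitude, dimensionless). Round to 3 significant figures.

Taking 1 as reference: 2−1 = (120, 35, -0.99); 3−1 = (240, 20, -2.57).
Solve a·Δx + b·Δy = Δh: det = 120·20 − 240·35 = -6000.
∂h/∂x = [(-0.99)·20 − (-2.57)·35] / -6000 = -0.01169
∂h/∂y = [120·(-2.57) − 240·(-0.99)] / -6000 = +0.01180
|∇h| = √(-0.01169² + 0.01180²) = 0.01661

0.0166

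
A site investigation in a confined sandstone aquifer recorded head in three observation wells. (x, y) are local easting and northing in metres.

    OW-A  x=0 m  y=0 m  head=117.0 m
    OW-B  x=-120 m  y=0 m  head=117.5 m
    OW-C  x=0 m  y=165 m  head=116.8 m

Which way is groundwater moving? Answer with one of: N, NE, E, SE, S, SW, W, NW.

∂h/∂x = (117.5 − 117.0) / (-120 − 0) = -0.004167
∂h/∂y = (116.8 − 117.0) / (165 − 0) = -0.001212
Flow = −∇h = (+0.004167 east, +0.001212 north), which points east.

E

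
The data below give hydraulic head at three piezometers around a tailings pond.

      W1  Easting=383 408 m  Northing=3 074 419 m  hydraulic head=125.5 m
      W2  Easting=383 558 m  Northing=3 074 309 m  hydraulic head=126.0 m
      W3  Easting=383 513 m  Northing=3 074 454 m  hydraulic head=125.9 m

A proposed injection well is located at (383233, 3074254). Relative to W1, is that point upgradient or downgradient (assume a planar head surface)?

With h = a·x + b·y + c and W1 as origin, the differences give:
  150·a + (-110)·b = +0.5
  105·a + 35·b = +0.4
Eliminate b (×35 and ×(-110), subtract): 16800·a = 61.50 → a = ∂h/∂x = +0.003661
Back-substitute: b = ∂h/∂y = +0.0004464.
Head at (383233, 3074254) = 125.5 + (+0.003661)·(-175) + (+0.0004464)·(-165) = 124.79 m.
That is lower than the 125.5 m at W1, so the point is downgradient.

downgradient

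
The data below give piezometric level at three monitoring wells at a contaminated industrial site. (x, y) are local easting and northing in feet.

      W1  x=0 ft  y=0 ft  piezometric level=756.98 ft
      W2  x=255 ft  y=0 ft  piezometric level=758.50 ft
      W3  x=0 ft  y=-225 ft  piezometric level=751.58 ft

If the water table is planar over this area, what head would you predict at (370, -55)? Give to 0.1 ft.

757.9 ft

∂h/∂x = (758.50 − 756.98) / (255 − 0) = +0.005961
∂h/∂y = (751.58 − 756.98) / (-225 − 0) = +0.02400
h(370, -55) = 756.98 + (+0.005961)·(370) + (+0.02400)·(-55) = 756.98 +2.205 -1.320 = 757.865 ft.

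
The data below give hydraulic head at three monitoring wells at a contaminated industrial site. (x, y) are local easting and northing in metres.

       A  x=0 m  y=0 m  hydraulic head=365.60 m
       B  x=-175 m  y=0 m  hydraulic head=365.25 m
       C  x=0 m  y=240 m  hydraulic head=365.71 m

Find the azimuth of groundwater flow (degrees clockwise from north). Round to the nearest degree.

∂h/∂x = (365.25 − 365.60) / (-175 − 0) = +0.002000
∂h/∂y = (365.71 − 365.60) / (240 − 0) = +0.0004583
Flow direction (−∇h) has components (-0.002000 E, -0.0004583 N).
Azimuth = atan2(E, N) = atan2(-0.002000, -0.0004583) = 257.1° ≈ 257°.

257°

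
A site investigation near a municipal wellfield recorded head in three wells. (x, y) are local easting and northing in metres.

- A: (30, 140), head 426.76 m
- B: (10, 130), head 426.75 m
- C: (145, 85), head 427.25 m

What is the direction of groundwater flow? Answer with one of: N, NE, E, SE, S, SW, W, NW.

With h = a·x + b·y + c and A as origin, the differences give:
  (-20)·a + (-10)·b = -0.01
  115·a + (-55)·b = +0.49
Eliminate b (×(-55) and ×(-10), subtract): 2250·a = 5.450 → a = ∂h/∂x = +0.002422
Back-substitute: b = ∂h/∂y = -0.003844.
Flow = −∇h = (-0.002422 east, +0.003844 north), which points northwest.

NW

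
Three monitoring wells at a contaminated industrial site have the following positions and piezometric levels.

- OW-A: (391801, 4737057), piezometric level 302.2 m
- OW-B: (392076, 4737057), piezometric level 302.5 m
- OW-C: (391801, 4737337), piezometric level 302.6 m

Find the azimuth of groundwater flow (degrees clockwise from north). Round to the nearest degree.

∂h/∂x = (302.5 − 302.2) / (392076 − 391801) = +0.001091
∂h/∂y = (302.6 − 302.2) / (4737337 − 4737057) = +0.001429
Flow direction (−∇h) has components (-0.001091 E, -0.001429 N).
Azimuth = atan2(E, N) = atan2(-0.001091, -0.001429) = 217.4° ≈ 217°.

217°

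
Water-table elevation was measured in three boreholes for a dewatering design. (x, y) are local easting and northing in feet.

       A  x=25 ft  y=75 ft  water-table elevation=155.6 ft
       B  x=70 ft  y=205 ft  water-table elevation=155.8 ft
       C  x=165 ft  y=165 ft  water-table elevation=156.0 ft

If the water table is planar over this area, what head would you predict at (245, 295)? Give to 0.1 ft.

With h = a·x + b·y + c and A as origin, the differences give:
  45·a + 130·b = +0.2
  140·a + 90·b = +0.4
Eliminate b (×90 and ×130, subtract): -14150·a = -34.00 → a = ∂h/∂x = +0.002403
Back-substitute: b = ∂h/∂y = +0.0007067.
h(245, 295) = 155.6 + (+0.002403)·(220) + (+0.0007067)·(220) = 155.6 +0.529 +0.155 = 156.284 ft.

156.3 ft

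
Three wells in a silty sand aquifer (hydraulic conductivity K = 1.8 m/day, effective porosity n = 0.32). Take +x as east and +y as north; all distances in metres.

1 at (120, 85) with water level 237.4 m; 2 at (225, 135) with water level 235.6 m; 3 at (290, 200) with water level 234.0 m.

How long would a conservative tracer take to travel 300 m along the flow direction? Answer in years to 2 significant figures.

With h = a·x + b·y + c and 1 as origin, the differences give:
  105·a + 50·b = -1.8
  170·a + 115·b = -3.4
Eliminate b (×115 and ×50, subtract): 3575·a = -37.00 → a = ∂h/∂x = -0.01035
Back-substitute: b = ∂h/∂y = -0.01427.
|∇h| = √(-0.01035² + -0.01427²) = 0.01763
Seepage velocity v = K·i/n = 1.8 × 0.01763 / 0.32 = 0.09917 m/day.
t = 300 / 0.09917 = 3025 days = 8.28 years.

8.3 years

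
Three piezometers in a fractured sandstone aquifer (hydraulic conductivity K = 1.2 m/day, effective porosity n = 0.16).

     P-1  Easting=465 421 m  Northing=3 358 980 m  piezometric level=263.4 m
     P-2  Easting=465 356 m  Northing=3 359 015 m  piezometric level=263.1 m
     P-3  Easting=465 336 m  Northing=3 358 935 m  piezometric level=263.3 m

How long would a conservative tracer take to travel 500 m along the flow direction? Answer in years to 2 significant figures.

Three-point gradient (reference P-1): Δ to P-2 = (-65, 35, -0.3), Δ to P-3 = (-85, -45, -0.1).
∂h/∂x = +0.002881, ∂h/∂y = -0.003220 (det = 5900).
|∇h| = √(0.002881² + -0.003220²) = 0.004321
Seepage velocity v = K·i/n = 1.2 × 0.004321 / 0.16 = 0.03241 m/day.
t = 500 / 0.03241 = 1.543e+04 days = 42.2 years.

42 years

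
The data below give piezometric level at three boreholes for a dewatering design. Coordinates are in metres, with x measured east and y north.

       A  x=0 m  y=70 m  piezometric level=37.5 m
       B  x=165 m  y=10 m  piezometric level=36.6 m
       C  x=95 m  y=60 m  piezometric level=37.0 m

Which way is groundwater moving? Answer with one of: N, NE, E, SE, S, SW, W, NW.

E

With h = a·x + b·y + c and A as origin, the differences give:
  165·a + (-60)·b = -0.9
  95·a + (-10)·b = -0.5
Eliminate b (×(-10) and ×(-60), subtract): 4050·a = -21.00 → a = ∂h/∂x = -0.005185
Back-substitute: b = ∂h/∂y = +0.0007407.
Flow = −∇h = (+0.005185 east, -0.0007407 north), which points east.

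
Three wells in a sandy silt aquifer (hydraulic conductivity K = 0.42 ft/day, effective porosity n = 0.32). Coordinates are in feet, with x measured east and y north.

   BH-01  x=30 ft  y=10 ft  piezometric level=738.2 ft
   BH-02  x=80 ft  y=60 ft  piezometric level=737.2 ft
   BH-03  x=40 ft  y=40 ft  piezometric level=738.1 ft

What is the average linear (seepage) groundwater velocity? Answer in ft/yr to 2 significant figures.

12 ft/yr

With h = a·x + b·y + c and BH-01 as origin, the differences give:
  50·a + 50·b = -1.0
  10·a + 30·b = -0.1
Eliminate b (×30 and ×50, subtract): 1000·a = -25.00 → a = ∂h/∂x = -0.02500
Back-substitute: b = ∂h/∂y = +0.005000.
|∇h| = √(-0.02500² + 0.005000²) = 0.0255
Seepage velocity v = K·i/n = 0.42 × 0.0255 / 0.32 = 0.03347 ft/day = 12.22 ft/yr.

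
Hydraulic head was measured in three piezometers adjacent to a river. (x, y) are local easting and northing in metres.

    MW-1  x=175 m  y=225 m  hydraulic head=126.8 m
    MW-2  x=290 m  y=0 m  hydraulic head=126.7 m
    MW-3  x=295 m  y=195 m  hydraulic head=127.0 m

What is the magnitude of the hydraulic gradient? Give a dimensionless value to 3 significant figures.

0.00252

Differences from MW-1: to MW-2 (Δx, Δy, Δh) = (115, -225, -0.1); to MW-3 = (120, -30, +0.2).
Solve a·Δx + b·Δy = Δh: det = 115·(-30) − 120·(-225) = 23550.
∂h/∂x = [(-0.1)·(-30) − (+0.2)·(-225)] / 23550 = +0.002038
∂h/∂y = [115·(+0.2) − 120·(-0.1)] / 23550 = +0.001486
|∇h| = √(0.002038² + 0.001486²) = 0.002522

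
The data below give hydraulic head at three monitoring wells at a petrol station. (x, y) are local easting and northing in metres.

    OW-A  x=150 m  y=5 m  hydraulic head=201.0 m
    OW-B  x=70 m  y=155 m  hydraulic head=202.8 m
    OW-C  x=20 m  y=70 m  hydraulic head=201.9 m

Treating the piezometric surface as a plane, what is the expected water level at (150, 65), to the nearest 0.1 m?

Taking OW-A as reference: OW-B−OW-A = (-80, 150, +1.8); OW-C−OW-A = (-130, 65, +0.9).
Solve a·Δx + b·Δy = Δh: det = (-80)·65 − (-130)·150 = 14300.
∂h/∂x = [(+1.8)·65 − (+0.9)·150] / 14300 = -0.001259
∂h/∂y = [(-80)·(+0.9) − (-130)·(+1.8)] / 14300 = +0.01133
h(150, 65) = 201.0 + (-0.001259)·(0) + (+0.01133)·(60) = 201.0 -0.000 +0.680 = 201.680 m.

201.7 m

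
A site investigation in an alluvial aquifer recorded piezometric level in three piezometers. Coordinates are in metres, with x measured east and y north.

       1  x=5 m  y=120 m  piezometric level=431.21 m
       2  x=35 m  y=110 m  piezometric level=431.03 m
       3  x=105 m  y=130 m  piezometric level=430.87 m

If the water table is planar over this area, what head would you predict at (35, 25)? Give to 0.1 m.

Differences from 1: to 2 (Δx, Δy, Δh) = (30, -10, -0.18); to 3 = (100, 10, -0.34).
Solve a·Δx + b·Δy = Δh: det = 30·10 − 100·(-10) = 1300.
∂h/∂x = [(-0.18)·10 − (-0.34)·(-10)] / 1300 = -0.004000
∂h/∂y = [30·(-0.34) − 100·(-0.18)] / 1300 = +0.006000
h(35, 25) = 431.21 + (-0.004000)·(30) + (+0.006000)·(-95) = 431.21 -0.120 -0.570 = 430.520 m.

430.5 m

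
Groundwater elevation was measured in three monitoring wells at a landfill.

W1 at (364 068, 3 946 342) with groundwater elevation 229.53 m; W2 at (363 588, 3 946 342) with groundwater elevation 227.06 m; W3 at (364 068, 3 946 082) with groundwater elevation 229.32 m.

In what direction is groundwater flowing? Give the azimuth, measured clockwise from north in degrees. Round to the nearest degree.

∂h/∂x = (227.06 − 229.53) / (363588 − 364068) = +0.005146
∂h/∂y = (229.32 − 229.53) / (3946082 − 3946342) = +0.0008077
Flow direction (−∇h) has components (-0.005146 E, -0.0008077 N).
Azimuth = atan2(E, N) = atan2(-0.005146, -0.0008077) = 261.1° ≈ 261°.

261°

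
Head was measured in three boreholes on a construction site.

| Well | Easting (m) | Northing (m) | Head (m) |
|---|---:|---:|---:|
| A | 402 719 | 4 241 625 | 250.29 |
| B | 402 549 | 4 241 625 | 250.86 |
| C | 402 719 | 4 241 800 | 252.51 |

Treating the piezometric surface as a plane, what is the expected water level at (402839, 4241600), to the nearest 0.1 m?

249.6 m

∂h/∂x = (250.86 − 250.29) / (402549 − 402719) = -0.003353
∂h/∂y = (252.51 − 250.29) / (4241800 − 4241625) = +0.01269
h(402839, 4241600) = 250.29 + (-0.003353)·(120) + (+0.01269)·(-25) = 250.29 -0.402 -0.317 = 249.571 m.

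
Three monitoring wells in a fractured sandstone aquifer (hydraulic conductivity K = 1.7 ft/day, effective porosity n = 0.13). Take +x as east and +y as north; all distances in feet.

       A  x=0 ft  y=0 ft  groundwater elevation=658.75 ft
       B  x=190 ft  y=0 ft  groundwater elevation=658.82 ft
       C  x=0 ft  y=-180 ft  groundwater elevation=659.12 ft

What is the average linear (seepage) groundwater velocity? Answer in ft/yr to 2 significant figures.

∂h/∂x = (658.82 − 658.75) / (190 − 0) = +0.0003684
∂h/∂y = (659.12 − 658.75) / (-180 − 0) = -0.002056
|∇h| = √(0.0003684² + -0.002056²) = 0.002089
Seepage velocity v = K·i/n = 1.7 × 0.002089 / 0.13 = 0.02732 ft/day = 9.979 ft/yr.

10.0 ft/yr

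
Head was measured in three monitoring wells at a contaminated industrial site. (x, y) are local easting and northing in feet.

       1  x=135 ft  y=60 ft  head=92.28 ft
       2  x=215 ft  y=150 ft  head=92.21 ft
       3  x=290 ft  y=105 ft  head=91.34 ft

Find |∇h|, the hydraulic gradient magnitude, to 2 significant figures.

0.010

Three-point gradient (reference 1): Δ to 2 = (80, 90, -0.07), Δ to 3 = (155, 45, -0.94).
∂h/∂x = -0.007870, ∂h/∂y = +0.006217 (det = -10350).
|∇h| = √(-0.007870² + 0.006217²) = 0.01003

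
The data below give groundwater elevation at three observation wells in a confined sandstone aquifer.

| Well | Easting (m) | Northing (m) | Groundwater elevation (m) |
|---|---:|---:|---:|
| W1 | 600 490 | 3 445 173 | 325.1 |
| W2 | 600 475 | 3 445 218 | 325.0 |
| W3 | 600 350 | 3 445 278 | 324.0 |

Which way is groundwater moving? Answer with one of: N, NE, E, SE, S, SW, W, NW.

Taking W1 as reference: W2−W1 = (-15, 45, -0.1); W3−W1 = (-140, 105, -1.1).
Solve a·Δx + b·Δy = Δh: det = (-15)·105 − (-140)·45 = 4725.
∂h/∂x = [(-0.1)·105 − (-1.1)·45] / 4725 = +0.008254
∂h/∂y = [(-15)·(-1.1) − (-140)·(-0.1)] / 4725 = +0.0005291
Flow = −∇h = (-0.008254 east, -0.0005291 north), which points west.

W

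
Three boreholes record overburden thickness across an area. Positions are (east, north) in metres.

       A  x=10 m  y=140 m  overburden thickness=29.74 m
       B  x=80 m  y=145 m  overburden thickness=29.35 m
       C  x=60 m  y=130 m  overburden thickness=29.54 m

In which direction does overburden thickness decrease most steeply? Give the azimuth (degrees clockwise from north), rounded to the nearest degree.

042°

Taking A as reference: B−A = (70, 5, -0.39); C−A = (50, -10, -0.20).
Determinant of the coordinate differences = 70·(-10) − 50·5 = -950.
∂d/∂x = [(-0.39)·(-10) − (-0.20)·5] / -950 = -0.005158
∂d/∂y = [70·(-0.20) − 50·(-0.39)] / -950 = -0.005789
Steepest decrease is along −∇f: components (+0.005158 E, +0.005789 N).
Azimuth = atan2(+0.005158, +0.005789) = 41.7° ≈ 042°.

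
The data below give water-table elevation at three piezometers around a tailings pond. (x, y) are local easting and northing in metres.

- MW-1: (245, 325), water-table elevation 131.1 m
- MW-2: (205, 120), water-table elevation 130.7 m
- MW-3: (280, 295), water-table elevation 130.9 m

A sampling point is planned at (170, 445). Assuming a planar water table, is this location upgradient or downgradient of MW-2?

upgradient

With h = a·x + b·y + c and MW-1 as origin, the differences give:
  (-40)·a + (-205)·b = -0.4
  35·a + (-30)·b = -0.2
Eliminate b (×(-30) and ×(-205), subtract): 8375·a = -29.00 → a = ∂h/∂x = -0.003463
Back-substitute: b = ∂h/∂y = +0.002627.
Head at (170, 445) = 131.1 + (-0.003463)·(-75) + (+0.002627)·(120) = 131.67 m.
That is higher than the 130.7 m at MW-2, so the point is upgradient.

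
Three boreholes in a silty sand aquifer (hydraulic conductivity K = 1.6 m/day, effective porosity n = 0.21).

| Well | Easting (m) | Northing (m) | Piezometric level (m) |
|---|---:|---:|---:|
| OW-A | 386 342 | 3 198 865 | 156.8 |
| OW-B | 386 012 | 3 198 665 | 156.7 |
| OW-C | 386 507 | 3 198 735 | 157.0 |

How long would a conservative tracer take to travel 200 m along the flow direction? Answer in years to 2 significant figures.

With h = a·x + b·y + c and OW-A as origin, the differences give:
  (-330)·a + (-200)·b = -0.1
  165·a + (-130)·b = +0.2
Eliminate b (×(-130) and ×(-200), subtract): 75900·a = 53.00 → a = ∂h/∂x = +0.0006983
Back-substitute: b = ∂h/∂y = -0.0006522.
|∇h| = √(0.0006983² + -0.0006522²) = 0.0009555
Seepage velocity v = K·i/n = 1.6 × 0.0009555 / 0.21 = 0.00728 m/day.
t = 200 / 0.00728 = 2.747e+04 days = 75.2 years.

75 years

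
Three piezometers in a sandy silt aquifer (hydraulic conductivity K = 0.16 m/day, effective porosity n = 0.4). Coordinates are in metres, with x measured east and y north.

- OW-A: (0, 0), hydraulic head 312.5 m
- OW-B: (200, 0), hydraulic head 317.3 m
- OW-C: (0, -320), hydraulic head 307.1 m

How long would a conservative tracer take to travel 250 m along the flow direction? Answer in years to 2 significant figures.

58 years

∂h/∂x = (317.3 − 312.5) / (200 − 0) = +0.02400
∂h/∂y = (307.1 − 312.5) / (-320 − 0) = +0.01687
|∇h| = √(0.02400² + 0.01687²) = 0.02934
Seepage velocity v = K·i/n = 0.16 × 0.02934 / 0.4 = 0.01174 m/day.
t = 250 / 0.01174 = 2.129e+04 days = 58.3 years.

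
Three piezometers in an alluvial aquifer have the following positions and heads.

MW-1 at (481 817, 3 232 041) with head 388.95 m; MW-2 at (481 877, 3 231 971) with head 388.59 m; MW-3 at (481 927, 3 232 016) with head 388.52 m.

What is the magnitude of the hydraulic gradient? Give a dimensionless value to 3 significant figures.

0.00407

Three-point gradient (reference MW-1): Δ to MW-2 = (60, -70, -0.36), Δ to MW-3 = (110, -25, -0.43).
∂h/∂x = -0.003403, ∂h/∂y = +0.002226 (det = 6200).
|∇h| = √(-0.003403² + 0.002226²) = 0.004066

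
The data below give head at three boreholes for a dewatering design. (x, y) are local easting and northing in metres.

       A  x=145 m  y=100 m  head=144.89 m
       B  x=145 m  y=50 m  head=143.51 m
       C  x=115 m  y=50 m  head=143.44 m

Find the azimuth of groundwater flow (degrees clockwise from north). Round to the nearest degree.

185°

Three-point gradient (reference A): Δ to B = (0, -50, -1.38), Δ to C = (-30, -50, -1.45).
∂h/∂x = +0.002333, ∂h/∂y = +0.02760 (det = -1500).
Flow direction (−∇h) has components (-0.002333 E, -0.02760 N).
Azimuth = atan2(E, N) = atan2(-0.002333, -0.02760) = 184.8° ≈ 185°.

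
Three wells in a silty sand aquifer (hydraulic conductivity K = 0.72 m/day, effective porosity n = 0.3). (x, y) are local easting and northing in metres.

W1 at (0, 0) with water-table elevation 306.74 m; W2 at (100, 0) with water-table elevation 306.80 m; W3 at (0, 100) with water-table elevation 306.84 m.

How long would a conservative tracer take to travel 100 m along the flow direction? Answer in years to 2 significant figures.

∂h/∂x = (306.80 − 306.74) / (100 − 0) = +0.0006000
∂h/∂y = (306.84 − 306.74) / (100 − 0) = +0.0010000
|∇h| = √(0.0006000² + 0.0010000²) = 0.001166
Seepage velocity v = K·i/n = 0.72 × 0.001166 / 0.3 = 0.002798 m/day.
t = 100 / 0.002798 = 3.574e+04 days = 97.9 years.

98 years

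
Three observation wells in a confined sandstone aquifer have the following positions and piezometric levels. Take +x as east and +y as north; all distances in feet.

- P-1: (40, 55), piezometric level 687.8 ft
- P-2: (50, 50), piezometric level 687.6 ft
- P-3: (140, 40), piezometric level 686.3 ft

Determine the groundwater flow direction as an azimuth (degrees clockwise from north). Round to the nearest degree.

Taking P-1 as reference: P-2−P-1 = (10, -5, -0.2); P-3−P-1 = (100, -15, -1.5).
Solve a·Δx + b·Δy = Δh: det = 10·(-15) − 100·(-5) = 350.
∂h/∂x = [(-0.2)·(-15) − (-1.5)·(-5)] / 350 = -0.01286
∂h/∂y = [10·(-1.5) − 100·(-0.2)] / 350 = +0.01429
Flow direction (−∇h) has components (+0.01286 E, -0.01429 N).
Azimuth = atan2(E, N) = atan2(+0.01286, -0.01429) = 138.0° ≈ 138°.

138°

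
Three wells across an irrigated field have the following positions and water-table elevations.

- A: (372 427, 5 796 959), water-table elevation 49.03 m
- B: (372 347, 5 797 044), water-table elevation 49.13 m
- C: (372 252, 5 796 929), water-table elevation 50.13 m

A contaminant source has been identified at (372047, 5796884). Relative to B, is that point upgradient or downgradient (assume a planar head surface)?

Taking A as reference: B−A = (-80, 85, +0.10); C−A = (-175, -30, +1.10).
Determinant of the coordinate differences = (-80)·(-30) − (-175)·85 = 17275.
∂h/∂x = [(+0.10)·(-30) − (+1.10)·85] / 17275 = -0.005586
∂h/∂y = [(-80)·(+1.10) − (-175)·(+0.10)] / 17275 = -0.004081
Head at (372047, 5796884) = 49.03 + (-0.005586)·(-380) + (-0.004081)·(-75) = 51.46 m.
That is higher than the 49.13 m at B, so the point is upgradient.

upgradient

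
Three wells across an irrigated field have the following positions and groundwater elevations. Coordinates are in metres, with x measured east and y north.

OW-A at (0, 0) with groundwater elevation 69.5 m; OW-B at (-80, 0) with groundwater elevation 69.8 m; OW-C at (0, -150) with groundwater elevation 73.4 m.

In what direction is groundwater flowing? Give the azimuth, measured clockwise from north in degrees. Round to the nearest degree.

∂h/∂x = (69.8 − 69.5) / (-80 − 0) = -0.003750
∂h/∂y = (73.4 − 69.5) / (-150 − 0) = -0.02600
Flow direction (−∇h) has components (+0.003750 E, +0.02600 N).
Azimuth = atan2(E, N) = atan2(+0.003750, +0.02600) = 8.2° ≈ 008°.

008°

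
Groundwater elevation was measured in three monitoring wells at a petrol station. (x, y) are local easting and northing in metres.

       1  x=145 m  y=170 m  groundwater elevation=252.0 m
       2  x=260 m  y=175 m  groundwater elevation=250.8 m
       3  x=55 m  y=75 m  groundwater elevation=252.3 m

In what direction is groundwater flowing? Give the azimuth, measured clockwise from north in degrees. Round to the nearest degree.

123°

Taking 1 as reference: 2−1 = (115, 5, -1.2); 3−1 = (-90, -95, +0.3).
Solve a·Δx + b·Δy = Δh: det = 115·(-95) − (-90)·5 = -10475.
∂h/∂x = [(-1.2)·(-95) − (+0.3)·5] / -10475 = -0.01074
∂h/∂y = [115·(+0.3) − (-90)·(-1.2)] / -10475 = +0.007017
Flow direction (−∇h) has components (+0.01074 E, -0.007017 N).
Azimuth = atan2(E, N) = atan2(+0.01074, -0.007017) = 123.2° ≈ 123°.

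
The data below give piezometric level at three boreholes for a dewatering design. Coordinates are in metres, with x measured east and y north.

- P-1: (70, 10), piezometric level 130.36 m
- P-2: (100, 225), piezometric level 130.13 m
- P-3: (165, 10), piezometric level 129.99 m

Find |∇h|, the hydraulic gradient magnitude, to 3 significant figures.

Taking P-1 as reference: P-2−P-1 = (30, 215, -0.23); P-3−P-1 = (95, 0, -0.37).
Solve a·Δx + b·Δy = Δh: det = 30·0 − 95·215 = -20425.
∂h/∂x = [(-0.23)·0 − (-0.37)·215] / -20425 = -0.003895
∂h/∂y = [30·(-0.37) − 95·(-0.23)] / -20425 = -0.0005263
|∇h| = √(-0.003895² + -0.0005263²) = 0.00393

0.00393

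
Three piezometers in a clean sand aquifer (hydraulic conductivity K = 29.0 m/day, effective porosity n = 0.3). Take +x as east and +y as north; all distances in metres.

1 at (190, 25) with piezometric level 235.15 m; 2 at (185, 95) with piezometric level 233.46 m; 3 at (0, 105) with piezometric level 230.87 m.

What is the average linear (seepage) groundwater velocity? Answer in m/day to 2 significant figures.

Taking 1 as reference: 2−1 = (-5, 70, -1.69); 3−1 = (-190, 80, -4.28).
Determinant of the coordinate differences = (-5)·80 − (-190)·70 = 12900.
∂h/∂x = [(-1.69)·80 − (-4.28)·70] / 12900 = +0.01274
∂h/∂y = [(-5)·(-4.28) − (-190)·(-1.69)] / 12900 = -0.02323
|∇h| = √(0.01274² + -0.02323²) = 0.02649
Seepage velocity v = K·i/n = 29.0 × 0.02649 / 0.3 = 2.561 m/day.

2.6 m/day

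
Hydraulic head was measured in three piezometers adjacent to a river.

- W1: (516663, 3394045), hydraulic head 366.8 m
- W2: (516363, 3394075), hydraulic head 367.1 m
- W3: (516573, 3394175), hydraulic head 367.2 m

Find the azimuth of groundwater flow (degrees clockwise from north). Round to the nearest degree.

With h = a·x + b·y + c and W1 as origin, the differences give:
  (-300)·a + 30·b = +0.3
  (-90)·a + 130·b = +0.4
Eliminate b (×130 and ×30, subtract): -36300·a = 27.00 → a = ∂h/∂x = -0.0007438
Back-substitute: b = ∂h/∂y = +0.002562.
Flow direction (−∇h) has components (+0.0007438 E, -0.002562 N).
Azimuth = atan2(E, N) = atan2(+0.0007438, -0.002562) = 163.8° ≈ 164°.

164°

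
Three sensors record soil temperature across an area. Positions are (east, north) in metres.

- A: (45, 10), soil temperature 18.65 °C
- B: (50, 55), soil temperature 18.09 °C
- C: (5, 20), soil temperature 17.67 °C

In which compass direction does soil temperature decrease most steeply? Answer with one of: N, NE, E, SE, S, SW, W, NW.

NW

With T = a·x + b·y + c and A as origin, the differences give:
  5·a + 45·b = -0.56
  (-40)·a + 10·b = -0.98
Eliminate b (×10 and ×45, subtract): 1850·a = 38.500 → a = ∂T/∂x = +0.02081
Back-substitute: b = ∂T/∂y = -0.01476.
Steepest decrease is along −∇f = (-0.02081 E, +0.01476 N) → northwest.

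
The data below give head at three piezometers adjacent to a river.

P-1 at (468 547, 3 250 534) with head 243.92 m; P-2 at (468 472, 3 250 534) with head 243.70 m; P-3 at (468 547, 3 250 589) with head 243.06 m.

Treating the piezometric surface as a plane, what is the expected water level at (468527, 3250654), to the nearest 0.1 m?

∂h/∂x = (243.70 − 243.92) / (468472 − 468547) = +0.002933
∂h/∂y = (243.06 − 243.92) / (3250589 − 3250534) = -0.01564
h(468527, 3250654) = 243.92 + (+0.002933)·(-20) + (-0.01564)·(120) = 243.92 -0.059 -1.876 = 241.985 m.

242.0 m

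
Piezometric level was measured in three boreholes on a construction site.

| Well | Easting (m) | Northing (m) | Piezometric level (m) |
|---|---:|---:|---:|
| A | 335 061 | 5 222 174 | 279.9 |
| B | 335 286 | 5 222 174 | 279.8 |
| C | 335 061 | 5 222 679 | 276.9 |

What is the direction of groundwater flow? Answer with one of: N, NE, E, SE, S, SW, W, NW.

∂h/∂x = (279.8 − 279.9) / (335286 − 335061) = -0.0004444
∂h/∂y = (276.9 − 279.9) / (5222679 − 5222174) = -0.005941
Flow = −∇h = (+0.0004444 east, +0.005941 north), which points north.

N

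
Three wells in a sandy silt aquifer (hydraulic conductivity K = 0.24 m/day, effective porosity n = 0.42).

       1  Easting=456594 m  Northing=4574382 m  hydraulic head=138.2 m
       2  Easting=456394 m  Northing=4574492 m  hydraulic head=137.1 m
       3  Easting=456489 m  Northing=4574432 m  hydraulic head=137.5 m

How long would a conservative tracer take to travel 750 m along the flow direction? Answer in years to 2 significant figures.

170 years

Taking 1 as reference: 2−1 = (-200, 110, -1.1); 3−1 = (-105, 50, -0.7).
Determinant of the coordinate differences = (-200)·50 − (-105)·110 = 1550.
∂h/∂x = [(-1.1)·50 − (-0.7)·110] / 1550 = +0.01419
∂h/∂y = [(-200)·(-0.7) − (-105)·(-1.1)] / 1550 = +0.01581
|∇h| = √(0.01419² + 0.01581²) = 0.02124
Seepage velocity v = K·i/n = 0.24 × 0.02124 / 0.42 = 0.01214 m/day.
t = 750 / 0.01214 = 6.178e+04 days = 169 years.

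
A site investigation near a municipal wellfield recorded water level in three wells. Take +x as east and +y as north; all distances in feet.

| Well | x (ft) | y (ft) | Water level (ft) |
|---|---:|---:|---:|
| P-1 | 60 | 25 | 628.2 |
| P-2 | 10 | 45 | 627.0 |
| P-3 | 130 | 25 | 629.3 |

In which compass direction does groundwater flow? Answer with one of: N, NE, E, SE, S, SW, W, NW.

NW

Three-point gradient (reference P-1): Δ to P-2 = (-50, 20, -1.2), Δ to P-3 = (70, 0, +1.1).
∂h/∂x = +0.01571, ∂h/∂y = -0.02071 (det = -1400).
Flow = −∇h = (-0.01571 east, +0.02071 north), which points northwest.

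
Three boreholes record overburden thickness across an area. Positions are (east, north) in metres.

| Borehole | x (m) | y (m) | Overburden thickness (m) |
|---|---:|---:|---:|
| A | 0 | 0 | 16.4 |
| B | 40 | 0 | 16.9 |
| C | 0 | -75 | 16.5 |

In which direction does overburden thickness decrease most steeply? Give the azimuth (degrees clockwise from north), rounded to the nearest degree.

276°

∂d/∂x = (16.9 − 16.4) / (40 − 0) = +0.01250
∂d/∂y = (16.5 − 16.4) / (-75 − 0) = -0.001333
Steepest decrease is along −∇f: components (-0.01250 E, +0.001333 N).
Azimuth = atan2(-0.01250, +0.001333) = 276.1° ≈ 276°.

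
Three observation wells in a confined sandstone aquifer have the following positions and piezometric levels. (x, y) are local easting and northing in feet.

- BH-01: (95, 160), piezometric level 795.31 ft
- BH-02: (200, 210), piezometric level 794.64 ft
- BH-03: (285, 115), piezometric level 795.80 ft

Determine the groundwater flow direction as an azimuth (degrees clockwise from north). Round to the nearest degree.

002°

Differences from BH-01: to BH-02 (Δx, Δy, Δh) = (105, 50, -0.67); to BH-03 = (190, -45, +0.49).
Determinant of the coordinate differences = 105·(-45) − 190·50 = -14225.
∂h/∂x = [(-0.67)·(-45) − (+0.49)·50] / -14225 = -0.0003972
∂h/∂y = [105·(+0.49) − 190·(-0.67)] / -14225 = -0.01257
Flow direction (−∇h) has components (+0.0003972 E, +0.01257 N).
Azimuth = atan2(E, N) = atan2(+0.0003972, +0.01257) = 1.8° ≈ 002°.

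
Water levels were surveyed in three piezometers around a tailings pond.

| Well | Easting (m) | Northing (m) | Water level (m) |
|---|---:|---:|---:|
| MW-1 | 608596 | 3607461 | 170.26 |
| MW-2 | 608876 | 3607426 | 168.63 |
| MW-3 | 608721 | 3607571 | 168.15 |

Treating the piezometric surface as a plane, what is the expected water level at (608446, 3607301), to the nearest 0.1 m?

173.1 m

With h = a·x + b·y + c and MW-1 as origin, the differences give:
  280·a + (-35)·b = -1.63
  125·a + 110·b = -2.11
Eliminate b (×110 and ×(-35), subtract): 35175·a = -253.150 → a = ∂h/∂x = -0.007197
Back-substitute: b = ∂h/∂y = -0.01100.
h(608446, 3607301) = 170.26 + (-0.007197)·(-150) + (-0.01100)·(-160) = 170.26 +1.080 +1.761 = 173.100 m.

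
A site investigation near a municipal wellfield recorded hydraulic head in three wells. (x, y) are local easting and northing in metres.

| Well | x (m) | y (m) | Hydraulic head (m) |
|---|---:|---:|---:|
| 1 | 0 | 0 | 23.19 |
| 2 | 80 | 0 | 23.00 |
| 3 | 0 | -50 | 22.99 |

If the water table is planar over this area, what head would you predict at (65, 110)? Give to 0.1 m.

∂h/∂x = (23.00 − 23.19) / (80 − 0) = -0.002375
∂h/∂y = (22.99 − 23.19) / (-50 − 0) = +0.004000
h(65, 110) = 23.19 + (-0.002375)·(65) + (+0.004000)·(110) = 23.19 -0.154 +0.440 = 23.476 m.

23.5 m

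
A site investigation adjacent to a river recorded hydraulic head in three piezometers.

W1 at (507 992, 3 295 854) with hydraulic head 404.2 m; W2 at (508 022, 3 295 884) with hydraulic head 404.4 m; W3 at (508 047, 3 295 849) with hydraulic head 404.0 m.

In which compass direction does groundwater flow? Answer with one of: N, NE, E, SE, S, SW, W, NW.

S

Taking W1 as reference: W2−W1 = (30, 30, +0.2); W3−W1 = (55, -5, -0.2).
Determinant of the coordinate differences = 30·(-5) − 55·30 = -1800.
∂h/∂x = [(+0.2)·(-5) − (-0.2)·30] / -1800 = -0.002778
∂h/∂y = [30·(-0.2) − 55·(+0.2)] / -1800 = +0.009444
Flow = −∇h = (+0.002778 east, -0.009444 north), which points south.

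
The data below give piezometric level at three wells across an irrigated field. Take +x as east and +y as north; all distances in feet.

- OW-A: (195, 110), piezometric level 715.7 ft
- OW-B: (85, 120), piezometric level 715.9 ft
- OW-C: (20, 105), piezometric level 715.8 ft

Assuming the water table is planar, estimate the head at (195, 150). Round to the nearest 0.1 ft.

Differences from OW-A: to OW-B (Δx, Δy, Δh) = (-110, 10, +0.2); to OW-C = (-175, -5, +0.1).
Determinant of the coordinate differences = (-110)·(-5) − (-175)·10 = 2300.
∂h/∂x = [(+0.2)·(-5) − (+0.1)·10] / 2300 = -0.0008696
∂h/∂y = [(-110)·(+0.1) − (-175)·(+0.2)] / 2300 = +0.01043
h(195, 150) = 715.7 + (-0.0008696)·(0) + (+0.01043)·(40) = 715.7 -0.000 +0.417 = 716.117 ft.

716.1 ft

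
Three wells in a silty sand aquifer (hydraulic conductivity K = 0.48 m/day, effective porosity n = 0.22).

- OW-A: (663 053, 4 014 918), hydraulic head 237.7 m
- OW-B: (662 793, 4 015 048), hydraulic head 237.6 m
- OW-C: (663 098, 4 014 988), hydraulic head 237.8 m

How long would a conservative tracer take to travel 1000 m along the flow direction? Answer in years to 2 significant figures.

1000 years

Differences from OW-A: to OW-B (Δx, Δy, Δh) = (-260, 130, -0.1); to OW-C = (45, 70, +0.1).
Determinant of the coordinate differences = (-260)·70 − 45·130 = -24050.
∂h/∂x = [(-0.1)·70 − (+0.1)·130] / -24050 = +0.0008316
∂h/∂y = [(-260)·(+0.1) − 45·(-0.1)] / -24050 = +0.0008940
|∇h| = √(0.0008316² + 0.0008940²) = 0.001221
Seepage velocity v = K·i/n = 0.48 × 0.001221 / 0.22 = 0.002664 m/day.
t = 1000 / 0.002664 = 3.754e+05 days = 1.03e+03 years.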